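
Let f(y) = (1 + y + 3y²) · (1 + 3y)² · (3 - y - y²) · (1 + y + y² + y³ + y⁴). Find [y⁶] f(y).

(1 + y + 3y²) has coefficients 1,1,3 for degrees 0…2.
(1 + 3y)² has coefficients 1,6,9,0,0,0,0 for degrees 0…6.
Multiplying by (3 - y - y²) gives running coefficients 3,17,20,-15,-9,0,0 for degrees 0…6.
Finally multiplying by (1 + y + y² + y³ + y⁴), the product of all factors after the first has coefficients 3,20,40,25,16,13,-4 for degrees 0…6.
[y⁶] = 1·(-4) + 1·13 + 3·16 = 57.

57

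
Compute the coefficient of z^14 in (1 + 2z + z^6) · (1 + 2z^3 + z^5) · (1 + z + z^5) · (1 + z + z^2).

3

(1 + 2z + z^6) has coefficients 1,2,0,0,0,0,1 for degrees 0…6.
(1 + 2z^3 + z^5) has coefficients 1,0,0,2,0,1,0,0,0,0,0,0,0,0,0 for degrees 0…14.
Multiplying by (1 + z + z^5) gives running coefficients 1,1,0,2,2,2,1,0,2,0,1,0,0,0,0 for degrees 0…14.
Finally multiplying by (1 + z + z^2), the product of all factors after the first has coefficients 1,2,2,3,4,6,5,3,3,2,3,1,1,0,0 for degrees 0…14.
[z^14] = 1·0 + 2·0 + 1·3 = 3.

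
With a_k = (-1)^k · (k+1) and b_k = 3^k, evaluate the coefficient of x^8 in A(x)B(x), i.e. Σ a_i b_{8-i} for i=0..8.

Write out a_i and b_{8-i} for i = 0,…,8 and sum the products.
Σ = 1·6561 − 2·2187 + 3·729 − 4·243 + 5·81 − 6·27 + 7·9 − 8·3 + 9·1 = 3693.

3693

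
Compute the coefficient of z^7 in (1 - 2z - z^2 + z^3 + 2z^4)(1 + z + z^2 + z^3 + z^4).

(1 - 2z - z^2 + z^3 + 2z^4) has coefficients 1,-2,-1,1,2 for degrees 0…4.
(1 + z + z^2 + z^3 + z^4) has coefficients 1,1,1,1,1,0,0,0 for degrees 0…7.
[z^7] = 1·0 − 2·0 − 1·0 + 1·1 + 2·1 = 3.

3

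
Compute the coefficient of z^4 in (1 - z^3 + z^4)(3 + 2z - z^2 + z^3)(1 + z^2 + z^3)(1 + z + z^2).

7

(1 - z^3 + z^4) has coefficients 1,0,0,-1,1 for degrees 0…4.
(3 + 2z - z^2 + z^3) has coefficients 3,2,-1,1,0 for degrees 0…4.
Multiplying by (1 + z^2 + z^3) gives running coefficients 3,2,2,6,1 for degrees 0…4.
Finally multiplying by (1 + z + z^2), the product of all factors after the first has coefficients 3,5,7,10,9 for degrees 0…4.
[z^4] = 1·9 − 1·5 + 1·3 = 7.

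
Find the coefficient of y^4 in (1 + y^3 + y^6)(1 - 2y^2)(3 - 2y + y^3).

(1 + y^3 + y^6) has coefficients 1,0,0,1,0 for degrees 0…4.
(1 - 2y^2) has coefficients 1,0,-2,0,0 for degrees 0…4.
Finally multiplying by (3 - 2y + y^3), the product of all factors after the first has coefficients 3,-2,-6,5,0 for degrees 0…4.
[y^4] = 1·0 + 1·(-2) = -2.

-2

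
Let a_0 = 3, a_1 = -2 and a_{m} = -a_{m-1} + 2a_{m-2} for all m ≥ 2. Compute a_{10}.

The ordinary generating function has denominator 1 + y - 2y^2.
Iterating the recurrence: a_0,…,a_{10} = 3, -2, 8, -12, 28, -52, 108, -212, 428, -852, 1708.

1708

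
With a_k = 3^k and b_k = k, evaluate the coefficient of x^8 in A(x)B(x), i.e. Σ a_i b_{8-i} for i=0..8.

4916

The convolution is the t^8 coefficient of A(t)B(t).
Σ = 1·8 + 3·7 + 9·6 + 27·5 + 81·4 + 243·3 + 729·2 + 2187·1 + 6561·0 = 4916.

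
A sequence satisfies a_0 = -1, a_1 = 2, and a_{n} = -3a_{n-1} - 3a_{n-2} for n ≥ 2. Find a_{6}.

The ordinary generating function has denominator 1 + 3t + 3t^2.
Iterating the recurrence: a_0,…,a_{6} = -1, 2, -3, 3, 0, -9, 27.

27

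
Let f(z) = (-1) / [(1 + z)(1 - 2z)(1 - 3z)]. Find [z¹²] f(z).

Partial fractions give a closed form: a_n = (-1/12)·(-1)^n + (4/3)·2^n + (-9/4)·3^n.
At n = 12: a_12 = -1190281.

-1190281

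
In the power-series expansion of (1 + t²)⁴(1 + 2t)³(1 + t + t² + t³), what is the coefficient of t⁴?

108

(1 + t²)⁴ has coefficients 1,0,4,0,6 for degrees 0…4.
(1 + 2t)³ has coefficients 1,6,12,8,0 for degrees 0…4.
Finally multiplying by (1 + t + t² + t³), the product of all factors after the first has coefficients 1,7,19,27,26 for degrees 0…4.
[t⁴] = 1·26 + 4·19 + 6·1 = 108.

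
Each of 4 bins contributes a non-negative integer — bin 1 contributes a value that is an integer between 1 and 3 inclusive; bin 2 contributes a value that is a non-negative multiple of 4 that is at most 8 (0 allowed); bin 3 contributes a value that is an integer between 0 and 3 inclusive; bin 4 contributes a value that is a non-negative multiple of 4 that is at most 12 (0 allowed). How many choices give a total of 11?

The generating function for the choices is (t + t^2 + t^3)·(1 + t^4 + t^8)·(1 + t + t^2 + t^3)·(1 + t^4 + t^8 + t^12); the count is [t^11].
(t + t^2 + t^3) has coefficients 0,1,1,1 for degrees 0…3.
(1 + t^4 + t^8) has coefficients 1,0,0,0,1,0,0,0,1,0,0,0 for degrees 0…11.
Multiplying by (1 + t + t^2 + t^3) gives running coefficients 1,1,1,1,1,1,1,1,1,1,1,1 for degrees 0…11.
Finally multiplying by (1 + t^4 + t^8 + t^12), the product of all factors after the first has coefficients 1,1,1,1,2,2,2,2,3,3,3,3 for degrees 0…11.
[t^11] = 1·3 + 1·3 + 1·3 = 9.

9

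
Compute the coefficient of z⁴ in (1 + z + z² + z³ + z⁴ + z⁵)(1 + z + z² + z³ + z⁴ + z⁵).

(1 + z + z² + z³ + z⁴ + z⁵) has coefficients 1,1,1,1,1 for degrees 0…4.
(1 + z + z² + z³ + z⁴ + z⁵) has coefficients 1,1,1,1,1 for degrees 0…4.
[z⁴] = 1·1 + 1·1 + 1·1 + 1·1 + 1·1 = 5.

5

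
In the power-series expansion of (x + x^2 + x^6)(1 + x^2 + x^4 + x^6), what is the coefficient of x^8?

(x + x^2 + x^6) has coefficients 0,1,1,0,0,0,1 for degrees 0…6.
(1 + x^2 + x^4 + x^6) has coefficients 1,0,1,0,1,0,1,0,0 for degrees 0…8.
[x^8] = 1·0 + 1·1 + 1·1 = 2.

2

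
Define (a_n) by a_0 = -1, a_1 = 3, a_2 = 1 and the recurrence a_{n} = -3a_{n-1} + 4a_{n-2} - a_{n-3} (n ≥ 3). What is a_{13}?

The ordinary generating function has denominator 1 + 3z - 4z^2 + z^3.
Iterating the recurrence: a_0,…,a_{13} = -1, 3, 1, 10, -29, 126, -504, 2045, -8277, 33515, -135698, 549431, -2224600, 9007222.

9007222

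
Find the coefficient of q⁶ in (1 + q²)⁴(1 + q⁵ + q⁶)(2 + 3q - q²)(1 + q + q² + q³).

47

(1 + q²)⁴ has coefficients 1,0,4,0,6,0,4 for degrees 0…6.
(1 + q⁵ + q⁶) has coefficients 1,0,0,0,0,1,1 for degrees 0…6.
Multiplying by (2 + 3q - q²) gives running coefficients 2,3,-1,0,0,2,5 for degrees 0…6.
Finally multiplying by (1 + q + q² + q³), the product of all factors after the first has coefficients 2,5,4,4,2,1,7 for degrees 0…6.
[q⁶] = 1·7 + 4·2 + 6·4 + 4·2 = 47.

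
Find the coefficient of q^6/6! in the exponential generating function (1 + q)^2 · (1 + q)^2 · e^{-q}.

The EGF product rule gives c_6 = Σ_{k_1+k_2+k_3=6} C(6; k_1,k_2,k_3) · ∏ g_i(k_i), where (1+q)^2 gives the falling factorial (2)_k; (1+q)^2 gives the falling factorial (2)_k; e^{-q} gives (-1)^k.
g_1(k) for k = 0…6: 1, 2, 2, 0, 0, 0, 0.
g_2(k) for k = 0…6: 1, 2, 2, 0, 0, 0, 0.
g_3(k) for k = 0…6: 1, -1, 1, -1, 1, -1, 1.
First combine the last two factors: h(k) = Σ_j C(k,j)·g_2(j)·g_3(k−j) for k = 0…6: 1, 1, -1, -1, 5, -11, 19.
c_6 = Σ_k C(6,k)·g_1(k)·h(6−k) = 1·1·19 + 6·2·(-11) + 15·2·5 = 19 − 132 + 150 = 37.

37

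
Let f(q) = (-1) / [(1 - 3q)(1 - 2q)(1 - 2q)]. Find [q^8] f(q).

The denominator gives the recurrence a_n = 7a_(n−1) − 16a_(n−2) + 12a_(n−3) for n ≥ 3; the numerator fixes a_0 = -1, a_1 = -7, a_2 = -33.
Iterating: -1, -7, -33, -131, -473, -1611, -5281, -16867, -52905, so a_8 = -52905.

-52905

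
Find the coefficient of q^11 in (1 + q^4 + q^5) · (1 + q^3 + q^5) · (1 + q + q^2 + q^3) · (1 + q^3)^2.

15

(1 + q^4 + q^5) has coefficients 1,0,0,0,1,1 for degrees 0…5.
(1 + q^3 + q^5) has coefficients 1,0,0,1,0,1,0,0,0,0,0,0 for degrees 0…11.
Multiplying by (1 + q + q^2 + q^3) gives running coefficients 1,1,1,2,1,2,2,1,1,0,0,0 for degrees 0…11.
Finally multiplying by (1 + q^3)^2, the product of all factors after the first has coefficients 1,1,1,4,3,4,7,4,6,6,3,4 for degrees 0…11.
[q^11] = 1·4 + 1·4 + 1·7 = 15.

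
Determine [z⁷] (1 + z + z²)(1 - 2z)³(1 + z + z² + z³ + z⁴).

-6

(1 + z + z²) has coefficients 1,1,1 for degrees 0…2.
(1 - 2z)³ has coefficients 1,-6,12,-8,0,0,0,0 for degrees 0…7.
Finally multiplying by (1 + z + z² + z³ + z⁴), the product of all factors after the first has coefficients 1,-5,7,-1,-1,-2,4,-8 for degrees 0…7.
[z⁷] = 1·(-8) + 1·4 + 1·(-2) = -6.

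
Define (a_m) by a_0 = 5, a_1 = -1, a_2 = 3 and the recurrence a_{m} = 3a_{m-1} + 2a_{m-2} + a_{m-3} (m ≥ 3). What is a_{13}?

4494552

The ordinary generating function has denominator 1 - 3x - 2x^2 - x^3.
Iterating the recurrence: a_0,…,a_{13} = 5, -1, 3, 12, 41, 150, 544, 1973, 7157, 25961, 94170, 341589, 1239068, 4494552.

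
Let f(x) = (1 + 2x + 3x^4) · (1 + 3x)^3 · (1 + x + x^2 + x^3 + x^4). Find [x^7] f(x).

(1 + 2x + 3x^4) has coefficients 1,2,0,0,3 for degrees 0…4.
(1 + 3x)^3 has coefficients 1,9,27,27,0,0,0,0 for degrees 0…7.
Finally multiplying by (1 + x + x^2 + x^3 + x^4), the product of all factors after the first has coefficients 1,10,37,64,64,63,54,27 for degrees 0…7.
[x^7] = 1·27 + 2·54 + 3·64 = 327.

327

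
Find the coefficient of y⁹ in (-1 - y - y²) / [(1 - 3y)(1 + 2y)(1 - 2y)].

The denominator gives the recurrence a_n = 3a_(n−1) + 4a_(n−2) − 12a_(n−3) for n ≥ 3; the numerator fixes a_0 = -1, a_1 = -4, a_2 = -17.
Iterating: -1, -4, -17, -55, -185, -571, -1793, -5443, -16649, -50203, so a_9 = -50203.

-50203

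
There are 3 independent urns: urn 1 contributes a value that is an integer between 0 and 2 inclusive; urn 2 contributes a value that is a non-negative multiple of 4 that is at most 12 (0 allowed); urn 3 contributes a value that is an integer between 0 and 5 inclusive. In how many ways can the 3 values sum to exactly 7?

4

The generating function for the choices is (1 + t + t²)·(1 + t⁴ + t⁸ + t¹²)·(1 + t + t² + t³ + t⁴ + t⁵); the count is [t⁷].
(1 + t + t²) has coefficients 1,1,1 for degrees 0…2.
(1 + t⁴ + t⁸ + t¹²) has coefficients 1,0,0,0,1,0,0,0 for degrees 0…7.
Finally multiplying by (1 + t + t² + t³ + t⁴ + t⁵), the product of all factors after the first has coefficients 1,1,1,1,2,2,1,1 for degrees 0…7.
[t⁷] = 1·1 + 1·1 + 1·2 = 4.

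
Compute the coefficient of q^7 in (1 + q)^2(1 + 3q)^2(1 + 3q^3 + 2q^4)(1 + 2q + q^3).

(1 + q)^2 has coefficients 1,2,1 for degrees 0…2.
(1 + 3q)^2 has coefficients 1,6,9,0,0,0,0,0 for degrees 0…7.
Multiplying by (1 + 3q^3 + 2q^4) gives running coefficients 1,6,9,3,20,39,18,0 for degrees 0…7.
Finally multiplying by (1 + 2q + q^3), the product of all factors after the first has coefficients 1,8,21,22,32,88,99,56 for degrees 0…7.
[q^7] = 1·56 + 2·99 + 1·88 = 342.

342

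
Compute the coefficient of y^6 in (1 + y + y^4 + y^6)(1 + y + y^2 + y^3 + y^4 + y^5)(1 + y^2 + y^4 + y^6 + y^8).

(1 + y + y^4 + y^6) has coefficients 1,1,0,0,1,0,1 for degrees 0…6.
(1 + y + y^2 + y^3 + y^4 + y^5) has coefficients 1,1,1,1,1,1,0 for degrees 0…6.
Finally multiplying by (1 + y^2 + y^4 + y^6 + y^8), the product of all factors after the first has coefficients 1,1,2,2,3,3,3 for degrees 0…6.
[y^6] = 1·3 + 1·3 + 1·2 + 1·1 = 9.

9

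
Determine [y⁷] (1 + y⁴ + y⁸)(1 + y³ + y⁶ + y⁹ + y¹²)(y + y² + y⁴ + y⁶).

(1 + y⁴ + y⁸) has coefficients 1,0,0,0,1,0,0,0 for degrees 0…7.
(1 + y³ + y⁶ + y⁹ + y¹²) has coefficients 1,0,0,1,0,0,1,0 for degrees 0…7.
Finally multiplying by (y + y² + y⁴ + y⁶), the product of all factors after the first has coefficients 0,1,1,0,2,1,1,2 for degrees 0…7.
[y⁷] = 1·2 + 1·0 = 2.

2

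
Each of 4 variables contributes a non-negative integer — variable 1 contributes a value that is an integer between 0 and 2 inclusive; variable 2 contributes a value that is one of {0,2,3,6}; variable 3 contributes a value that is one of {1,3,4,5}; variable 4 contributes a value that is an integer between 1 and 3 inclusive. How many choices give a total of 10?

18

The generating function for the choices is (1 + z + z^2)·(1 + z^2 + z^3 + z^6)·(z + z^3 + z^4 + z^5)·(z + z^2 + z^3); the count is [z^10].
(1 + z + z^2) has coefficients 1,1,1 for degrees 0…2.
(1 + z^2 + z^3 + z^6) has coefficients 1,0,1,1,0,0,1,0,0,0,0 for degrees 0…10.
Multiplying by (z + z^3 + z^4 + z^5) gives running coefficients 0,1,0,2,2,2,2,3,1,1,1 for degrees 0…10.
Finally multiplying by (z + z^2 + z^3), the product of all factors after the first has coefficients 0,0,1,1,3,4,6,6,7,6,5 for degrees 0…10.
[z^10] = 1·5 + 1·6 + 1·7 = 18.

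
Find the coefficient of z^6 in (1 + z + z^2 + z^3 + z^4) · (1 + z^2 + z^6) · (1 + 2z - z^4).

(1 + z + z^2 + z^3 + z^4) has coefficients 1,1,1,1,1 for degrees 0…4.
(1 + z^2 + z^6) has coefficients 1,0,1,0,0,0,1 for degrees 0…6.
Finally multiplying by (1 + 2z - z^4), the product of all factors after the first has coefficients 1,2,1,2,-1,0,0 for degrees 0…6.
[z^6] = 1·0 + 1·0 + 1·(-1) + 1·2 + 1·1 = 2.

2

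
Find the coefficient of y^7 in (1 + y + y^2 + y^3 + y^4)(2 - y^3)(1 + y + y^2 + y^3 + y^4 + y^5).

(1 + y + y^2 + y^3 + y^4) has coefficients 1,1,1,1,1 for degrees 0…4.
(2 - y^3) has coefficients 2,0,0,-1,0,0,0,0 for degrees 0…7.
Finally multiplying by (1 + y + y^2 + y^3 + y^4 + y^5), the product of all factors after the first has coefficients 2,2,2,1,1,1,-1,-1 for degrees 0…7.
[y^7] = 1·(-1) + 1·(-1) + 1·1 + 1·1 + 1·1 = 1.

1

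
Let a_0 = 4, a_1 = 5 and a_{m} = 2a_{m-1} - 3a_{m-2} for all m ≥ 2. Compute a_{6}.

The ordinary generating function has denominator 1 - 2t + 3t^2.
Iterating the recurrence: a_0,…,a_{6} = 4, 5, -2, -19, -32, -7, 82.

82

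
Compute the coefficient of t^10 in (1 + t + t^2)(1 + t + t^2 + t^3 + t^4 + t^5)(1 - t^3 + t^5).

2

(1 + t + t^2) has coefficients 1,1,1 for degrees 0…2.
(1 + t + t^2 + t^3 + t^4 + t^5) has coefficients 1,1,1,1,1,1,0,0,0,0,0 for degrees 0…10.
Finally multiplying by (1 - t^3 + t^5), the product of all factors after the first has coefficients 1,1,1,0,0,1,0,0,0,1,1 for degrees 0…10.
[t^10] = 1·1 + 1·1 + 1·0 = 2.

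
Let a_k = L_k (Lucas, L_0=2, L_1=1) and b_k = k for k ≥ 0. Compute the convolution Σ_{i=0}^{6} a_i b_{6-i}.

The convolution is the x^6 coefficient of A(x)B(x).
Σ = 2·6 + 1·5 + 3·4 + 4·3 + 7·2 + 11·1 + 18·0 = 66.

66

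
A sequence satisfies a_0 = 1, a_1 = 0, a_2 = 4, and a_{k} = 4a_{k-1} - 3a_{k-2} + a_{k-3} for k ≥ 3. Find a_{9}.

17370

The ordinary generating function has denominator 1 - 4q + 3q^2 - q^3.
Iterating the recurrence: a_0,…,a_{9} = 1, 0, 4, 17, 56, 177, 557, 1753, 5518, 17370.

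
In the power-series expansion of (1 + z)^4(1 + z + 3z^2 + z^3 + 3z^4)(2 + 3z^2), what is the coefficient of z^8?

81

(1 + z)^4 has coefficients 1,4,6,4,1 for degrees 0…4.
(1 + z + 3z^2 + z^3 + 3z^4) has coefficients 1,1,3,1,3,0,0,0,0 for degrees 0…8.
Finally multiplying by (2 + 3z^2), the product of all factors after the first has coefficients 2,2,9,5,15,3,9,0,0 for degrees 0…8.
[z^8] = 1·0 + 4·0 + 6·9 + 4·3 + 1·15 = 81.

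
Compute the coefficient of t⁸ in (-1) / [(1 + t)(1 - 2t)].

-171

The denominator gives the recurrence a_n = a_(n−1) + 2a_(n−2) for n ≥ 3; the numerator fixes a_0 = -1, a_1 = -1, a_2 = -3.
Iterating: -1, -1, -3, -5, -11, -21, -43, -85, -171, so a_8 = -171.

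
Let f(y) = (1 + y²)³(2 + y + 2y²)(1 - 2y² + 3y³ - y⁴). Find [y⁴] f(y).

-3

(1 + y²)³ has coefficients 1,0,3,0,3 for degrees 0…4.
(2 + y + 2y²) has coefficients 2,1,2,0,0 for degrees 0…4.
Finally multiplying by (1 - 2y² + 3y³ - y⁴), the product of all factors after the first has coefficients 2,1,-2,4,-3 for degrees 0…4.
[y⁴] = 1·(-3) + 3·(-2) + 3·2 = -3.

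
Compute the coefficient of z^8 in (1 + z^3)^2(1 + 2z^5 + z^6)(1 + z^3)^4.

(1 + z^3)^2 has coefficients 1,0,0,2,0,0,1 for degrees 0…6.
(1 + 2z^5 + z^6) has coefficients 1,0,0,0,0,2,1,0,0 for degrees 0…8.
Finally multiplying by (1 + z^3)^4, the product of all factors after the first has coefficients 1,0,0,4,0,2,7,0,8 for degrees 0…8.
[z^8] = 1·8 + 2·2 + 1·0 = 12.

12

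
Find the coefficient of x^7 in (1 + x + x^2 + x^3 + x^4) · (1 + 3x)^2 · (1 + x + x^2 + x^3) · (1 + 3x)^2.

(1 + x + x^2 + x^3 + x^4) has coefficients 1,1,1,1,1 for degrees 0…4.
(1 + 3x)^2 has coefficients 1,6,9,0,0,0,0,0 for degrees 0…7.
Multiplying by (1 + x + x^2 + x^3) gives running coefficients 1,7,16,16,15,9,0,0 for degrees 0…7.
Finally multiplying by (1 + 3x)^2, the product of all factors after the first has coefficients 1,13,67,175,255,243,189,81 for degrees 0…7.
[x^7] = 1·81 + 1·189 + 1·243 + 1·255 + 1·175 = 943.

943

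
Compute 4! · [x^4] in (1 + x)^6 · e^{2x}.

2248

The EGF product rule gives c_4 = Σ_{k_1+k_2=4} C(4; k_1,k_2) · ∏ g_i(k_i), where (1+x)^6 gives the falling factorial (6)_k; e^{2x} gives (2)^k.
g_1(k) for k = 0…4: 1, 6, 30, 120, 360.
g_2(k) for k = 0…4: 1, 2, 4, 8, 16.
c_4 = Σ_k C(4,k)·g_1(k)·g_2(4−k) = 1·1·16 + 4·6·8 + 6·30·4 + 4·120·2 + 1·360·1 = 16 + 192 + 720 + 960 + 360 = 2248.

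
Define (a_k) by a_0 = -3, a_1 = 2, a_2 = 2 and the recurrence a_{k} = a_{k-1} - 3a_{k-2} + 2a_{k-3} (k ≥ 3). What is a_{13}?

252

The ordinary generating function has denominator 1 - t + 3t^2 - 2t^3.
Iterating the recurrence: a_0,…,a_{13} = -3, 2, 2, -10, -12, 22, 38, -52, -122, 110, 372, -202, -1098, 252.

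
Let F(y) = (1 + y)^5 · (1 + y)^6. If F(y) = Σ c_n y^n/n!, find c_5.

55440

The EGF product rule gives c_5 = Σ_{k_1+k_2=5} C(5; k_1,k_2) · ∏ g_i(k_i), where (1+y)^5 gives the falling factorial (5)_k; (1+y)^6 gives the falling factorial (6)_k.
g_1(k) for k = 0…5: 1, 5, 20, 60, 120, 120.
g_2(k) for k = 0…5: 1, 6, 30, 120, 360, 720.
c_5 = Σ_k C(5,k)·g_1(k)·g_2(5−k) = 1·1·720 + 5·5·360 + 10·20·120 + 10·60·30 + 5·120·6 + 1·120·1 = 720 + 9000 + 24000 + 18000 + 3600 + 120 = 55440.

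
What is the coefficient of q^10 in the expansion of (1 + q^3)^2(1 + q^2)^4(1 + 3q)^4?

2073

(1 + q^3)^2 has coefficients 1,0,0,2,0,0,1 for degrees 0…6.
(1 + q^2)^4 has coefficients 1,0,4,0,6,0,4,0,1,0,0 for degrees 0…10.
Finally multiplying by (1 + 3q)^4, the product of all factors after the first has coefficients 1,12,58,156,303,504,652,696,703,444,378 for degrees 0…10.
[q^10] = 1·378 + 2·696 + 1·303 = 2073.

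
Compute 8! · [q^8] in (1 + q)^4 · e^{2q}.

95744

The EGF product rule gives c_8 = Σ_{k_1+k_2=8} C(8; k_1,k_2) · ∏ g_i(k_i), where (1+q)^4 gives the falling factorial (4)_k; e^{2q} gives (2)^k.
g_1(k) for k = 0…8: 1, 4, 12, 24, 24, 0, 0, 0, 0.
g_2(k) for k = 0…8: 1, 2, 4, 8, 16, 32, 64, 128, 256.
c_8 = Σ_k C(8,k)·g_1(k)·g_2(8−k) = 1·1·256 + 8·4·128 + 28·12·64 + 56·24·32 + 70·24·16 = 256 + 4096 + 21504 + 43008 + 26880 = 95744.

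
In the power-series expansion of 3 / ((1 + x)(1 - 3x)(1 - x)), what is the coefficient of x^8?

Partial fractions give a closed form: a_n = (3/8)·(-1)^n + (27/8)·3^n + (-3/4)·1^n.
At n = 8: a_8 = 22143.

22143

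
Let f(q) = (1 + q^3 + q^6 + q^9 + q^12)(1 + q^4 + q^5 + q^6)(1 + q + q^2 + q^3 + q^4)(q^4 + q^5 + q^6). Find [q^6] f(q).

(1 + q^3 + q^6 + q^9 + q^12) has coefficients 1,0,0,1,0,0,1 for degrees 0…6.
(1 + q^4 + q^5 + q^6) has coefficients 1,0,0,0,1,1,1 for degrees 0…6.
Multiplying by (1 + q + q^2 + q^3 + q^4) gives running coefficients 1,1,1,1,2,2,3 for degrees 0…6.
Finally multiplying by (q^4 + q^5 + q^6), the product of all factors after the first has coefficients 0,0,0,0,1,2,3 for degrees 0…6.
[q^6] = 1·3 + 1·0 + 1·0 = 3.

3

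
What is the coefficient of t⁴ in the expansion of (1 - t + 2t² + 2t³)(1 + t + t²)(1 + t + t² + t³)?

(1 - t + 2t² + 2t³) has coefficients 1,-1,2,2 for degrees 0…3.
(1 + t + t²) has coefficients 1,1,1,0,0 for degrees 0…4.
Finally multiplying by (1 + t + t² + t³), the product of all factors after the first has coefficients 1,2,3,3,2 for degrees 0…4.
[t⁴] = 1·2 − 1·3 + 2·3 + 2·2 = 9.

9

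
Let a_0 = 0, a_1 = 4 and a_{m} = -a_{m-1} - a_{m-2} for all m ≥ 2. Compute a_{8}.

-4

The ordinary generating function has denominator 1 + y + y^2.
Iterating the recurrence: a_0,…,a_{8} = 0, 4, -4, 0, 4, -4, 0, 4, -4.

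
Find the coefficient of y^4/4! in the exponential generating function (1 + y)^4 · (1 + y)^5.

3024

The EGF product rule gives c_4 = Σ_{k_1+k_2=4} C(4; k_1,k_2) · ∏ g_i(k_i), where (1+y)^4 gives the falling factorial (4)_k; (1+y)^5 gives the falling factorial (5)_k.
g_1(k) for k = 0…4: 1, 4, 12, 24, 24.
g_2(k) for k = 0…4: 1, 5, 20, 60, 120.
c_4 = Σ_k C(4,k)·g_1(k)·g_2(4−k) = 1·1·120 + 4·4·60 + 6·12·20 + 4·24·5 + 1·24·1 = 120 + 960 + 1440 + 480 + 24 = 3024.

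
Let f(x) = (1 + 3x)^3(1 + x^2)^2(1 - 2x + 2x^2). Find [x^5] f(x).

(1 + 3x)^3 has coefficients 1,9,27,27 for degrees 0…3.
(1 + x^2)^2 has coefficients 1,0,2,0,1,0 for degrees 0…5.
Finally multiplying by (1 - 2x + 2x^2), the product of all factors after the first has coefficients 1,-2,4,-4,5,-2 for degrees 0…5.
[x^5] = 1·(-2) + 9·5 + 27·(-4) + 27·4 = 43.

43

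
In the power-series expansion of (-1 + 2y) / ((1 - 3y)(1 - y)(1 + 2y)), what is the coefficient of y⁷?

The denominator gives the recurrence a_n = 2a_(n−1) + 5a_(n−2) − 6a_(n−3) for n ≥ 3; the numerator fixes a_0 = -1, a_1 = 0, a_2 = -5.
Iterating: -1, 0, -5, -4, -33, -56, -253, -588, so a_7 = -588.

-588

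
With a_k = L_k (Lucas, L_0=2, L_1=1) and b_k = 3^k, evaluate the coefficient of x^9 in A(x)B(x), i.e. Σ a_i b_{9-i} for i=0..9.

Write out a_i and b_{9-i} for i = 0,…,9 and sum the products.
Σ = 2·19683 + 1·6561 + 3·2187 + 4·729 + 7·243 + 11·81 + 18·27 + 29·9 + 47·3 + 76·1 = 58960.

58960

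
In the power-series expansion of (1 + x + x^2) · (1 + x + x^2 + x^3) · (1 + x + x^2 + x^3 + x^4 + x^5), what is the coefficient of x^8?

(1 + x + x^2) has coefficients 1,1,1 for degrees 0…2.
(1 + x + x^2 + x^3) has coefficients 1,1,1,1,0,0,0,0,0 for degrees 0…8.
Finally multiplying by (1 + x + x^2 + x^3 + x^4 + x^5), the product of all factors after the first has coefficients 1,2,3,4,4,4,3,2,1 for degrees 0…8.
[x^8] = 1·1 + 1·2 + 1·3 = 6.

6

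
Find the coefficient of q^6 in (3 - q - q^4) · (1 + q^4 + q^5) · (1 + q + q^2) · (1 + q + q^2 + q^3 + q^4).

10

(3 - q - q^4) has coefficients 3,-1,0,0,-1 for degrees 0…4.
(1 + q^4 + q^5) has coefficients 1,0,0,0,1,1,0 for degrees 0…6.
Multiplying by (1 + q + q^2) gives running coefficients 1,1,1,0,1,2,2 for degrees 0…6.
Finally multiplying by (1 + q + q^2 + q^3 + q^4), the product of all factors after the first has coefficients 1,2,3,3,4,5,6 for degrees 0…6.
[q^6] = 3·6 − 1·5 − 1·3 = 10.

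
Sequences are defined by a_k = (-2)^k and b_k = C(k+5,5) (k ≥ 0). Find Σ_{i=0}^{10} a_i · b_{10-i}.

Write out a_i and b_{10-i} for i = 0,…,10 and sum the products.
Σ = 1·3003 − 2·2002 + 4·1287 − 8·792 + 16·462 − 32·252 + 64·126 − 128·56 + 256·21 − 512·6 + 1024·1 = 1363.

1363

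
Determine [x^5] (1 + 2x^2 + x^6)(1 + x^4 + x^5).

1

(1 + 2x^2 + x^6) has coefficients 1,0,2,0,0,0 for degrees 0…5.
(1 + x^4 + x^5) has coefficients 1,0,0,0,1,1 for degrees 0…5.
[x^5] = 1·1 + 2·0 = 1.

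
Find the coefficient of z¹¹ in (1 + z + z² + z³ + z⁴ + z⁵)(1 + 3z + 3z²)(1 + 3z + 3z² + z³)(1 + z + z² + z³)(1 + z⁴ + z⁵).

(1 + z + z² + z³ + z⁴ + z⁵) has coefficients 1,1,1,1,1,1 for degrees 0…5.
(1 + 3z + 3z²) has coefficients 1,3,3,0,0,0,0,0,0,0,0,0 for degrees 0…11.
Multiplying by (1 + 3z + 3z² + z³) gives running coefficients 1,6,15,19,12,3,0,0,0,0,0,0 for degrees 0…11.
Multiplying by (1 + z + z² + z³) gives running coefficients 1,7,22,41,52,49,34,15,3,0,0,0 for degrees 0…11.
Finally multiplying by (1 + z⁴ + z⁵), the product of all factors after the first has coefficients 1,7,22,41,53,57,63,78,96,101,83,49 for degrees 0…11.
[z¹¹] = 1·49 + 1·83 + 1·101 + 1·96 + 1·78 + 1·63 = 470.

470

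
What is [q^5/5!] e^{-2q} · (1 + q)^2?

-32

The EGF product rule gives c_5 = Σ_{k_1+k_2=5} C(5; k_1,k_2) · ∏ g_i(k_i), where e^{-2q} gives (-2)^k; (1+q)^2 gives the falling factorial (2)_k.
g_1(k) for k = 0…5: 1, -2, 4, -8, 16, -32.
g_2(k) for k = 0…5: 1, 2, 2, 0, 0, 0.
c_5 = Σ_k C(5,k)·g_1(k)·g_2(5−k) = 10·(-8)·2 + 5·16·2 + 1·(-32)·1 = −160 + 160 − 32 = -32.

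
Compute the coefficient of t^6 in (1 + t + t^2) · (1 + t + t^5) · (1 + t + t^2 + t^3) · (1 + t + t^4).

(1 + t + t^2) has coefficients 1,1,1 for degrees 0…2.
(1 + t + t^5) has coefficients 1,1,0,0,0,1,0 for degrees 0…6.
Multiplying by (1 + t + t^2 + t^3) gives running coefficients 1,2,2,2,1,1,1 for degrees 0…6.
Finally multiplying by (1 + t + t^4), the product of all factors after the first has coefficients 1,3,4,4,4,4,4 for degrees 0…6.
[t^6] = 1·4 + 1·4 + 1·4 = 12.

12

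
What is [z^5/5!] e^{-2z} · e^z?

-1

The EGF product rule gives c_5 = Σ_{k_1+k_2=5} C(5; k_1,k_2) · ∏ g_i(k_i), where e^{-2z} gives (-2)^k; e^z gives (1)^k.
g_1(k) for k = 0…5: 1, -2, 4, -8, 16, -32.
g_2(k) for k = 0…5: 1, 1, 1, 1, 1, 1.
c_5 = Σ_k C(5,k)·g_1(k)·g_2(5−k) = 1·1·1 + 5·(-2)·1 + 10·4·1 + 10·(-8)·1 + 5·16·1 + 1·(-32)·1 = 1 − 10 + 40 − 80 + 80 − 32 = -1.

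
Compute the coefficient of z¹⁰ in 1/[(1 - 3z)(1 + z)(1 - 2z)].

Partial fractions give a closed form: a_n = (9/4)·3^n + (1/12)·(-1)^n + (-4/3)·2^n.
At n = 10: a_10 = 131495.

131495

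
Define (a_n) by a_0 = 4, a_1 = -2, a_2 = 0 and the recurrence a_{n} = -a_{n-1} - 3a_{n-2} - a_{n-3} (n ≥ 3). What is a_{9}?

The ordinary generating function has denominator 1 + x + 3x^2 + x^3.
Iterating the recurrence: a_0,…,a_{9} = 4, -2, 0, 2, 0, -6, 4, 14, -20, -26.

-26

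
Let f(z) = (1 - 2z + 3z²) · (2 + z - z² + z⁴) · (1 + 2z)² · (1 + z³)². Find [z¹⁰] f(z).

38

(1 - 2z + 3z²) has coefficients 1,-2,3 for degrees 0…2.
(2 + z - z² + z⁴) has coefficients 2,1,-1,0,1,0,0,0,0,0,0 for degrees 0…10.
Multiplying by (1 + 2z)² gives running coefficients 2,9,11,0,-3,4,4,0,0,0,0 for degrees 0…10.
Finally multiplying by (1 + z³)², the product of all factors after the first has coefficients 2,9,11,4,15,26,6,3,19,8,-3 for degrees 0…10.
[z¹⁰] = 1·(-3) − 2·8 + 3·19 = 38.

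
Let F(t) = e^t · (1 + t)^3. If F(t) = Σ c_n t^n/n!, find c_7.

The EGF product rule gives c_7 = Σ_{k_1+k_2=7} C(7; k_1,k_2) · ∏ g_i(k_i), where e^t gives (1)^k; (1+t)^3 gives the falling factorial (3)_k.
g_1(k) for k = 0…7: 1, 1, 1, 1, 1, 1, 1, 1.
g_2(k) for k = 0…7: 1, 3, 6, 6, 0, 0, 0, 0.
c_7 = Σ_k C(7,k)·g_1(k)·g_2(7−k) = 35·1·6 + 21·1·6 + 7·1·3 + 1·1·1 = 210 + 126 + 21 + 1 = 358.

358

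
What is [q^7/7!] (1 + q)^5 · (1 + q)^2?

5040

The EGF product rule gives c_7 = Σ_{k_1+k_2=7} C(7; k_1,k_2) · ∏ g_i(k_i), where (1+q)^5 gives the falling factorial (5)_k; (1+q)^2 gives the falling factorial (2)_k.
g_1(k) for k = 0…7: 1, 5, 20, 60, 120, 120, 0, 0.
g_2(k) for k = 0…7: 1, 2, 2, 0, 0, 0, 0, 0.
c_7 = Σ_k C(7,k)·g_1(k)·g_2(7−k) = 21·120·2 = 5040.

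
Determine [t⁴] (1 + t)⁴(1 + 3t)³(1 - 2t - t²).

(1 + t)⁴ has coefficients 1,4,6,4,1 for degrees 0…4.
(1 + 3t)³ has coefficients 1,9,27,27,0 for degrees 0…4.
Finally multiplying by (1 - 2t - t²), the product of all factors after the first has coefficients 1,7,8,-36,-81 for degrees 0…4.
[t⁴] = 1·(-81) + 4·(-36) + 6·8 + 4·7 + 1·1 = -148.

-148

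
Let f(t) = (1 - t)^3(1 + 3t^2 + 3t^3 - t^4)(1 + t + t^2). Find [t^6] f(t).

2

(1 - t)^3 has coefficients 1,-3,3,-1 for degrees 0…3.
(1 + 3t^2 + 3t^3 - t^4) has coefficients 1,0,3,3,-1,0,0 for degrees 0…6.
Finally multiplying by (1 + t + t^2), the product of all factors after the first has coefficients 1,1,4,6,5,2,-1 for degrees 0…6.
[t^6] = 1·(-1) − 3·2 + 3·5 − 1·6 = 2.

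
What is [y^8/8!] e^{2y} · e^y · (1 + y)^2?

82377

The EGF product rule gives c_8 = Σ_{k_1+k_2+k_3=8} C(8; k_1,k_2,k_3) · ∏ g_i(k_i), where e^{2y} gives (2)^k; e^y gives (1)^k; (1+y)^2 gives the falling factorial (2)_k.
g_1(k) for k = 0…8: 1, 2, 4, 8, 16, 32, 64, 128, 256.
g_2(k) for k = 0…8: 1, 1, 1, 1, 1, 1, 1, 1, 1.
g_3(k) for k = 0…8: 1, 2, 2, 0, 0, 0, 0, 0, 0.
First combine the last two factors: h(k) = Σ_j C(k,j)·g_2(j)·g_3(k−j) for k = 0…8: 1, 3, 7, 13, 21, 31, 43, 57, 73.
c_8 = Σ_k C(8,k)·g_1(k)·h(8−k) = 1·1·73 + 8·2·57 + 28·4·43 + 56·8·31 + 70·16·21 + 56·32·13 + 28·64·7 + 8·128·3 + 1·256·1 = 73 + 912 + 4816 + 13888 + 23520 + 23296 + 12544 + 3072 + 256 = 82377.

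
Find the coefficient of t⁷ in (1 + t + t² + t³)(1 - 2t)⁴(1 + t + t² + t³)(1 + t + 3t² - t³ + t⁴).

16

(1 + t + t² + t³) has coefficients 1,1,1,1 for degrees 0…3.
(1 - 2t)⁴ has coefficients 1,-8,24,-32,16,0,0,0 for degrees 0…7.
Multiplying by (1 + t + t² + t³) gives running coefficients 1,-7,17,-15,0,8,-16,16 for degrees 0…7.
Finally multiplying by (1 + t + 3t² - t³ + t⁴), the product of all factors after the first has coefficients 1,-6,13,-20,44,-61,24,9 for degrees 0…7.
[t⁷] = 1·9 + 1·24 + 1·(-61) + 1·44 = 16.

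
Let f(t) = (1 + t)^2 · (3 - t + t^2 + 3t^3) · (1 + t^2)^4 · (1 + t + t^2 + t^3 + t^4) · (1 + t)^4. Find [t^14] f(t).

2312

(1 + t)^2 has coefficients 1,2,1 for degrees 0…2.
(3 - t + t^2 + 3t^3) has coefficients 3,-1,1,3,0,0,0,0,0,0,0,0,0,0,0 for degrees 0…14.
Multiplying by (1 + t^2)^4 gives running coefficients 3,-1,13,-1,22,6,18,14,7,11,1,3,0,0,0 for degrees 0…14.
Multiplying by (1 + t + t^2 + t^3 + t^4) gives running coefficients 3,2,15,14,36,39,58,59,67,56,51,36,22,15,4 for degrees 0…14.
Finally multiplying by (1 + t)^4, the product of all factors after the first has coefficients 3,14,41,98,193,329,501,683,843,949,971,903,763,579,391 for degrees 0…14.
[t^14] = 1·391 + 2·579 + 1·763 = 2312.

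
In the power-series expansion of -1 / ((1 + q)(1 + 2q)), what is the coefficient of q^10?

Partial fractions give a closed form: a_n = (1)·(-1)^n + (-2)·(-2)^n.
At n = 10: a_10 = -2047.

-2047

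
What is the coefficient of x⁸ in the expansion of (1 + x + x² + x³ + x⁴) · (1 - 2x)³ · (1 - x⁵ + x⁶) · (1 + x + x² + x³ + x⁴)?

(1 + x + x² + x³ + x⁴) has coefficients 1,1,1,1,1 for degrees 0…4.
(1 - 2x)³ has coefficients 1,-6,12,-8,0,0,0,0,0 for degrees 0…8.
Multiplying by (1 - x⁵ + x⁶) gives running coefficients 1,-6,12,-8,0,-1,7,-18,20 for degrees 0…8.
Finally multiplying by (1 + x + x² + x³ + x⁴), the product of all factors after the first has coefficients 1,-5,7,-1,-1,-3,10,-20,8 for degrees 0…8.
[x⁸] = 1·8 + 1·(-20) + 1·10 + 1·(-3) + 1·(-1) = -6.

-6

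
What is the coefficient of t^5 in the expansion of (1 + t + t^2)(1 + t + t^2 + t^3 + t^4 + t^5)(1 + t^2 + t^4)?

(1 + t + t^2) has coefficients 1,1,1 for degrees 0…2.
(1 + t + t^2 + t^3 + t^4 + t^5) has coefficients 1,1,1,1,1,1 for degrees 0…5.
Finally multiplying by (1 + t^2 + t^4), the product of all factors after the first has coefficients 1,1,2,2,3,3 for degrees 0…5.
[t^5] = 1·3 + 1·3 + 1·2 = 8.

8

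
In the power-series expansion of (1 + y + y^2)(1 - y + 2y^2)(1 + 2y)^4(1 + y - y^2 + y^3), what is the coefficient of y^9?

64

(1 + y + y^2) has coefficients 1,1,1 for degrees 0…2.
(1 - y + 2y^2) has coefficients 1,-1,2,0,0,0,0,0,0,0 for degrees 0…9.
Multiplying by (1 + 2y)^4 gives running coefficients 1,7,18,24,32,48,32,0,0,0 for degrees 0…9.
Finally multiplying by (1 + y - y^2 + y^3), the product of all factors after the first has coefficients 1,8,24,36,45,74,72,16,16,32 for degrees 0…9.
[y^9] = 1·32 + 1·16 + 1·16 = 64.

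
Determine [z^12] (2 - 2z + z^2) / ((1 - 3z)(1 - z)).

1151455

The denominator gives the recurrence a_n = 4a_(n−1) − 3a_(n−2) for n ≥ 3; the numerator fixes a_0 = 2, a_1 = 6, a_2 = 19.
Iterating: 2, 6, 19, 58, 175, 526, 1579, 4738, 14215, 42646, 127939, 383818, 1151455, so a_12 = 1151455.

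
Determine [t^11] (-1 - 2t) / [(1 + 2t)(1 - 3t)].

Partial fractions give a closed form: a_n = (-1)·3^n.
At n = 11: a_11 = -177147.

-177147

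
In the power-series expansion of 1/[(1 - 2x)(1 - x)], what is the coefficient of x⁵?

63

The denominator gives the recurrence a_n = 3a_(n−1) − 2a_(n−2) for n ≥ 2; the numerator fixes a_0 = 1, a_1 = 3.
Iterating: 1, 3, 7, 15, 31, 63, so a_5 = 63.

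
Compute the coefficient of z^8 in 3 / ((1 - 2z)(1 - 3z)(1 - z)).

85503

Partial fractions give a closed form: a_n = (-12)·2^n + (27/2)·3^n + (3/2)·1^n.
At n = 8: a_8 = 85503.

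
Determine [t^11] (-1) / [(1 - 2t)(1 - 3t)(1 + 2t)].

Partial fractions give a closed form: a_n = (1)·2^n + (-9/5)·3^n + (-1/5)·(-2)^n.
At n = 11: a_11 = -316407.

-316407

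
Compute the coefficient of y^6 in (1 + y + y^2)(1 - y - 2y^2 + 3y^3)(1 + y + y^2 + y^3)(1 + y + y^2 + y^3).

(1 + y + y^2) has coefficients 1,1,1 for degrees 0…2.
(1 - y - 2y^2 + 3y^3) has coefficients 1,-1,-2,3,0,0,0 for degrees 0…6.
Multiplying by (1 + y + y^2 + y^3) gives running coefficients 1,0,-2,1,0,1,3 for degrees 0…6.
Finally multiplying by (1 + y + y^2 + y^3), the product of all factors after the first has coefficients 1,1,-1,0,-1,0,5 for degrees 0…6.
[y^6] = 1·5 + 1·0 + 1·(-1) = 4.

4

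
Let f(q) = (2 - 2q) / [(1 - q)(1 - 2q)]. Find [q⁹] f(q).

1024

Partial fractions give a closed form: a_n = (2)·2^n.
At n = 9: a_9 = 1024.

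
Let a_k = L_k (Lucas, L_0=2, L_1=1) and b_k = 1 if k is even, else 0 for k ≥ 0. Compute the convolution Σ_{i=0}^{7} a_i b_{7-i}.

Write out a_i and b_{7-i} for i = 0,…,7 and sum the products.
Σ = 2·0 + 1·1 + 3·0 + 4·1 + 7·0 + 11·1 + 18·0 + 29·1 = 45.

45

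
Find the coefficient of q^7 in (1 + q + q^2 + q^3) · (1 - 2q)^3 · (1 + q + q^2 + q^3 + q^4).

(1 + q + q^2 + q^3) has coefficients 1,1,1,1 for degrees 0…3.
(1 - 2q)^3 has coefficients 1,-6,12,-8,0,0,0,0 for degrees 0…7.
Finally multiplying by (1 + q + q^2 + q^3 + q^4), the product of all factors after the first has coefficients 1,-5,7,-1,-1,-2,4,-8 for degrees 0…7.
[q^7] = 1·(-8) + 1·4 + 1·(-2) + 1·(-1) = -7.

-7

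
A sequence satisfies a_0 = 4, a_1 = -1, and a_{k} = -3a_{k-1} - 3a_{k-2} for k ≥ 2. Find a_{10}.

1701

The ordinary generating function has denominator 1 + 3z + 3z^2.
Iterating the recurrence: a_0,…,a_{10} = 4, -1, -9, 30, -63, 99, -108, 27, 243, -810, 1701.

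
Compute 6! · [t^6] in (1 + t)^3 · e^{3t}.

The EGF product rule gives c_6 = Σ_{k_1+k_2=6} C(6; k_1,k_2) · ∏ g_i(k_i), where (1+t)^3 gives the falling factorial (3)_k; e^{3t} gives (3)^k.
g_1(k) for k = 0…6: 1, 3, 6, 6, 0, 0, 0.
g_2(k) for k = 0…6: 1, 3, 9, 27, 81, 243, 729.
c_6 = Σ_k C(6,k)·g_1(k)·g_2(6−k) = 1·1·729 + 6·3·243 + 15·6·81 + 20·6·27 = 729 + 4374 + 7290 + 3240 = 15633.

15633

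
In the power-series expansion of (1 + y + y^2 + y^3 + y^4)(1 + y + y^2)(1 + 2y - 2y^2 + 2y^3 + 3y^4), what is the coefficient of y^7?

(1 + y + y^2 + y^3 + y^4) has coefficients 1,1,1,1,1 for degrees 0…4.
(1 + y + y^2) has coefficients 1,1,1,0,0,0,0,0 for degrees 0…7.
Finally multiplying by (1 + 2y - 2y^2 + 2y^3 + 3y^4), the product of all factors after the first has coefficients 1,3,1,2,3,5,3,0 for degrees 0…7.
[y^7] = 1·0 + 1·3 + 1·5 + 1·3 + 1·2 = 13.

13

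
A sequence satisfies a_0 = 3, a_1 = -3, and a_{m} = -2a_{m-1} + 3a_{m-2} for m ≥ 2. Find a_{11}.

The ordinary generating function has denominator 1 + 2x - 3x^2.
Iterating the recurrence: a_0,…,a_{11} = 3, -3, 15, -39, 123, -363, 1095, -3279, 9843, -29523, 88575, -265719.

-265719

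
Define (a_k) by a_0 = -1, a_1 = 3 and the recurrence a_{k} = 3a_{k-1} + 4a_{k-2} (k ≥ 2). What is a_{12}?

The ordinary generating function has denominator 1 - 3t - 4t^2.
Iterating the recurrence: a_0,…,a_{12} = -1, 3, 5, 27, 101, 411, 1637, 6555, 26213, 104859, 419429, 1677723, 6710885.

6710885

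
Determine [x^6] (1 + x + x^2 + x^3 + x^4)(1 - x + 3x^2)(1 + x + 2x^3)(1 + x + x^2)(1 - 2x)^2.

(1 + x + x^2 + x^3 + x^4) has coefficients 1,1,1,1,1 for degrees 0…4.
(1 - x + 3x^2) has coefficients 1,-1,3,0,0,0,0 for degrees 0…6.
Multiplying by (1 + x + 2x^3) gives running coefficients 1,0,2,5,-2,6,0 for degrees 0…6.
Multiplying by (1 + x + x^2) gives running coefficients 1,1,3,7,5,9,4 for degrees 0…6.
Finally multiplying by (1 - 2x)^2, the product of all factors after the first has coefficients 1,-3,3,-1,-11,17,-12 for degrees 0…6.
[x^6] = 1·(-12) + 1·17 + 1·(-11) + 1·(-1) + 1·3 = -4.

-4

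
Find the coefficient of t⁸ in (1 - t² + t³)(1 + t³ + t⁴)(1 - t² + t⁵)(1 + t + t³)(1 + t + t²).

2

(1 - t² + t³) has coefficients 1,0,-1,1 for degrees 0…3.
(1 + t³ + t⁴) has coefficients 1,0,0,1,1,0,0,0,0 for degrees 0…8.
Multiplying by (1 - t² + t⁵) gives running coefficients 1,0,-1,1,1,0,-1,0,1 for degrees 0…8.
Multiplying by (1 + t + t³) gives running coefficients 1,1,-1,1,2,0,0,0,1 for degrees 0…8.
Finally multiplying by (1 + t + t²), the product of all factors after the first has coefficients 1,2,1,1,2,3,2,0,1 for degrees 0…8.
[t⁸] = 1·1 − 1·2 + 1·3 = 2.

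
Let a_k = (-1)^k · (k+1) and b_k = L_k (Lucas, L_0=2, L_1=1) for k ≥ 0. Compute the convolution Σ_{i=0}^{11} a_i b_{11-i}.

Write out a_i and b_{11-i} for i = 0,…,11 and sum the products.
Σ = 1·199 − 2·123 + 3·76 − 4·47 + 5·29 − 6·18 + 7·11 − 8·7 + 9·4 − 10·3 + 11·1 − 12·2 = 44.

44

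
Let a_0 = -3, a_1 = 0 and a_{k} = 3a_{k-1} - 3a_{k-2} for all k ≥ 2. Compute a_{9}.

The ordinary generating function has denominator 1 - 3q + 3q^2.
Iterating the recurrence: a_0,…,a_{9} = -3, 0, 9, 27, 54, 81, 81, 0, -243, -729.

-729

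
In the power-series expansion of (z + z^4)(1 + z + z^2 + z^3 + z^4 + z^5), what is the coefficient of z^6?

(z + z^4) has coefficients 0,1,0,0,1 for degrees 0…4.
(1 + z + z^2 + z^3 + z^4 + z^5) has coefficients 1,1,1,1,1,1,0 for degrees 0…6.
[z^6] = 1·1 + 1·1 = 2.

2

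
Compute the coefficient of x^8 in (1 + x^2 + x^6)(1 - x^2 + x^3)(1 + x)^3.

(1 + x^2 + x^6) has coefficients 1,0,1,0,0,0,1 for degrees 0…6.
(1 - x^2 + x^3) has coefficients 1,0,-1,1,0,0,0,0,0 for degrees 0…8.
Finally multiplying by (1 + x)^3, the product of all factors after the first has coefficients 1,3,2,-1,0,2,1,0,0 for degrees 0…8.
[x^8] = 1·0 + 1·1 + 1·2 = 3.

3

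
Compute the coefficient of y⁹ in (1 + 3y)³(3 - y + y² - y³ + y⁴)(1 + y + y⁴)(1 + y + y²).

(1 + 3y)³ has coefficients 1,9,27,27 for degrees 0…3.
(3 - y + y² - y³ + y⁴) has coefficients 3,-1,1,-1,1,0,0,0,0,0 for degrees 0…9.
Multiplying by (1 + y + y⁴) gives running coefficients 3,2,0,0,3,0,1,-1,1,0 for degrees 0…9.
Finally multiplying by (1 + y + y²), the product of all factors after the first has coefficients 3,5,5,2,3,3,4,0,1,0 for degrees 0…9.
[y⁹] = 1·0 + 9·1 + 27·0 + 27·4 = 117.

117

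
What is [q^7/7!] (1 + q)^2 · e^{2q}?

The EGF product rule gives c_7 = Σ_{k_1+k_2=7} C(7; k_1,k_2) · ∏ g_i(k_i), where (1+q)^2 gives the falling factorial (2)_k; e^{2q} gives (2)^k.
g_1(k) for k = 0…7: 1, 2, 2, 0, 0, 0, 0, 0.
g_2(k) for k = 0…7: 1, 2, 4, 8, 16, 32, 64, 128.
c_7 = Σ_k C(7,k)·g_1(k)·g_2(7−k) = 1·1·128 + 7·2·64 + 21·2·32 = 128 + 896 + 1344 = 2368.

2368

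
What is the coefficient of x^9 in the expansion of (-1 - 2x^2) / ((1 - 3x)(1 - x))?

The denominator gives the recurrence a_n = 4a_(n−1) − 3a_(n−2) for n ≥ 3; the numerator fixes a_0 = -1, a_1 = -4, a_2 = -15.
Iterating: -1, -4, -15, -48, -147, -444, -1335, -4008, -12027, -36084, so a_9 = -36084.

-36084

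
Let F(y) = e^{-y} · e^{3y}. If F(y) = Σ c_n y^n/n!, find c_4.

16

The EGF product rule gives c_4 = Σ_{k_1+k_2=4} C(4; k_1,k_2) · ∏ g_i(k_i), where e^{-y} gives (-1)^k; e^{3y} gives (3)^k.
g_1(k) for k = 0…4: 1, -1, 1, -1, 1.
g_2(k) for k = 0…4: 1, 3, 9, 27, 81.
c_4 = Σ_k C(4,k)·g_1(k)·g_2(4−k) = 1·1·81 + 4·(-1)·27 + 6·1·9 + 4·(-1)·3 + 1·1·1 = 81 − 108 + 54 − 12 + 1 = 16.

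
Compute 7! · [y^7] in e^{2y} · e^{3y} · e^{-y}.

16384

The EGF product rule gives c_7 = Σ_{k_1+k_2+k_3=7} C(7; k_1,k_2,k_3) · ∏ g_i(k_i), where e^{2y} gives (2)^k; e^{3y} gives (3)^k; e^{-y} gives (-1)^k.
g_1(k) for k = 0…7: 1, 2, 4, 8, 16, 32, 64, 128.
g_2(k) for k = 0…7: 1, 3, 9, 27, 81, 243, 729, 2187.
g_3(k) for k = 0…7: 1, -1, 1, -1, 1, -1, 1, -1.
First combine the last two factors: h(k) = Σ_j C(k,j)·g_2(j)·g_3(k−j) for k = 0…7: 1, 2, 4, 8, 16, 32, 64, 128.
c_7 = Σ_k C(7,k)·g_1(k)·h(7−k) = 1·1·128 + 7·2·64 + 21·4·32 + 35·8·16 + 35·16·8 + 21·32·4 + 7·64·2 + 1·128·1 = 128 + 896 + 2688 + 4480 + 4480 + 2688 + 896 + 128 = 16384.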